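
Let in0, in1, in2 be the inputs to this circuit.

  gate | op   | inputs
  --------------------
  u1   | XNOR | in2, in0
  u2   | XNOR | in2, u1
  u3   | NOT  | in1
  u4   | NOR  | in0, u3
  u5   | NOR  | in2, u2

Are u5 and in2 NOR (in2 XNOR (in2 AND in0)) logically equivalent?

No

u1 = in2 XNOR in0
u2 = in2 XNOR u1 = in2 XNOR (in2 XNOR in0)
u5 = in2 NOR u2 = in2 NOR (in2 XNOR (in2 XNOR in0))
At in0=0, in1=0, in2=0: circuit gives 1, formula gives 0.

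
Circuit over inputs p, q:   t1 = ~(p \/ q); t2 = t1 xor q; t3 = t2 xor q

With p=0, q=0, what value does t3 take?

t1 = ~(0 \/ 0) = 1
t2 = 1 xor 0 = 1
t3 = 1 xor 0 = 1

1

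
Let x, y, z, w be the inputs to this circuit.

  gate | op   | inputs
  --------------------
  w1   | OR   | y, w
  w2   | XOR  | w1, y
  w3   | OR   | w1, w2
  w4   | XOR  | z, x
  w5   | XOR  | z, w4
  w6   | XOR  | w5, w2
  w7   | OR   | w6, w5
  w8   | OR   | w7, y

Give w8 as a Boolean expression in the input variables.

w1 = y OR w
w2 = w1 XOR y = (y OR w) XOR y
w4 = z XOR x
w5 = z XOR w4 = z XOR (z XOR x)
w6 = w5 XOR w2 = (z XOR (z XOR x)) XOR ((y OR w) XOR y)
w7 = w6 OR w5 = ((z XOR (z XOR x)) XOR ((y OR w) XOR y)) OR (z XOR (z XOR x))
w8 = w7 OR y = (((z XOR (z XOR x)) XOR ((y OR w) XOR y)) OR (z XOR (z XOR x))) OR y

(((z XOR (z XOR x)) XOR ((y OR w) XOR y)) OR (z XOR (z XOR x))) OR y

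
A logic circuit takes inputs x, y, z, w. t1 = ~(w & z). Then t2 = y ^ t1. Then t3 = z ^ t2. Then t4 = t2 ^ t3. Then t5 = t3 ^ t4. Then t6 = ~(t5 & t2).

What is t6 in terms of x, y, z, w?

~(((z ^ (y ^ (~(w & z)))) ^ ((y ^ (~(w & z))) ^ (z ^ (y ^ (~(w & z)))))) & (y ^ (~(w & z))))

t1 = ~(w & z)
t2 = y ^ t1 = y ^ (~(w & z))
t3 = z ^ t2 = z ^ (y ^ (~(w & z)))
t4 = t2 ^ t3 = (y ^ (~(w & z))) ^ (z ^ (y ^ (~(w & z))))
t5 = t3 ^ t4 = (z ^ (y ^ (~(w & z)))) ^ ((y ^ (~(w & z))) ^ (z ^ (y ^ (~(w & z)))))
t6 = ~(t5 & t2) = ~(((z ^ (y ^ (~(w & z)))) ^ ((y ^ (~(w & z))) ^ (z ^ (y ^ (~(w & z)))))) & (y ^ (~(w & z))))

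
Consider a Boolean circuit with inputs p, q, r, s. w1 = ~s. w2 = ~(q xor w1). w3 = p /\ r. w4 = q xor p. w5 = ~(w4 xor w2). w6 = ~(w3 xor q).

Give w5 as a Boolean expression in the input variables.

~((q xor p) xor (~(q xor ~s)))

w1 = ~s
w2 = ~(q xor w1) = ~(q xor ~s)
w4 = q xor p
w5 = ~(w4 xor w2) = ~((q xor p) xor (~(q xor ~s)))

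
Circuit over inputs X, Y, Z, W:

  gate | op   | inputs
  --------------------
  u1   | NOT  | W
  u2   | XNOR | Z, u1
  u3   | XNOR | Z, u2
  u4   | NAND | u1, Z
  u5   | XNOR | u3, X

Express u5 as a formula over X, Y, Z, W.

u1 = NOT W
u2 = Z XNOR u1 = Z XNOR NOT W
u3 = Z XNOR u2 = Z XNOR (Z XNOR NOT W)
u5 = u3 XNOR X = (Z XNOR (Z XNOR NOT W)) XNOR X

(Z XNOR (Z XNOR NOT W)) XNOR X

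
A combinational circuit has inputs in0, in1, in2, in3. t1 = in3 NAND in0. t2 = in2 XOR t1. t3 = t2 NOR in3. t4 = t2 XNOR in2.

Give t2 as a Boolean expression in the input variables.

t1 = in3 NAND in0
t2 = in2 XOR t1 = in2 XOR (in3 NAND in0)

in2 XOR (in3 NAND in0)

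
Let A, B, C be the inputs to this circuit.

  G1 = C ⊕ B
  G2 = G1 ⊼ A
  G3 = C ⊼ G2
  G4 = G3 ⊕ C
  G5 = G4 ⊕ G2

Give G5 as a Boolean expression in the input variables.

G1 = C ⊕ B
G2 = G1 ⊼ A = (C ⊕ B) ⊼ A
G3 = C ⊼ G2 = C ⊼ ((C ⊕ B) ⊼ A)
G4 = G3 ⊕ C = (C ⊼ ((C ⊕ B) ⊼ A)) ⊕ C
G5 = G4 ⊕ G2 = ((C ⊼ ((C ⊕ B) ⊼ A)) ⊕ C) ⊕ ((C ⊕ B) ⊼ A)

((C ⊼ ((C ⊕ B) ⊼ A)) ⊕ C) ⊕ ((C ⊕ B) ⊼ A)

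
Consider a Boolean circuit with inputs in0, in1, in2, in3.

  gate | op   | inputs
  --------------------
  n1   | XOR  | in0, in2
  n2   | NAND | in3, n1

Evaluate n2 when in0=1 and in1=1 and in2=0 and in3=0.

n1 = 1 XOR 0 = 1
n2 = 0 NAND 1 = 1

1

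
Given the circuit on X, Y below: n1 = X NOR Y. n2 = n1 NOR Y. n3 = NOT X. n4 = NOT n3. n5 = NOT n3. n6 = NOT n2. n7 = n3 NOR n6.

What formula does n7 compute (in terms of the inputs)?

n1 = X NOR Y
n2 = n1 NOR Y = (X NOR Y) NOR Y
n3 = NOT X
n6 = NOT n2 = NOT ((X NOR Y) NOR Y)
n7 = n3 NOR n6 = NOT X NOR NOT ((X NOR Y) NOR Y)

NOT X NOR NOT ((X NOR Y) NOR Y)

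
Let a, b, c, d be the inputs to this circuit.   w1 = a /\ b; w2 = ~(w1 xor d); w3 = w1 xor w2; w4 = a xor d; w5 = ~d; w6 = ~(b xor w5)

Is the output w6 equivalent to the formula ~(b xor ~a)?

No

w5 = ~d
w6 = ~(b xor w5) = ~(b xor ~d)
At a=0, b=0, c=0, d=1: circuit gives 1, formula gives 0.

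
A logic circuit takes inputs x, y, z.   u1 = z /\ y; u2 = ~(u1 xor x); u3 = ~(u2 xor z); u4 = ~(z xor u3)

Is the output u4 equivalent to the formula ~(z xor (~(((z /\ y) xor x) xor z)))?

u1 = z /\ y
u2 = ~(u1 xor x) = ~((z /\ y) xor x)
u3 = ~(u2 xor z) = ~((~((z /\ y) xor x)) xor z)
u4 = ~(z xor u3) = ~(z xor (~((~((z /\ y) xor x)) xor z)))
At x=0, y=0, z=0: circuit gives 1, formula gives 0.

No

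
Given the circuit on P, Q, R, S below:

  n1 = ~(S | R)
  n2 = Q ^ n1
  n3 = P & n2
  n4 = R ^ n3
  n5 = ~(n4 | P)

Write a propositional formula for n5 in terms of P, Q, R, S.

n1 = ~(S | R)
n2 = Q ^ n1 = Q ^ (~(S | R))
n3 = P & n2 = P & (Q ^ (~(S | R)))
n4 = R ^ n3 = R ^ (P & (Q ^ (~(S | R))))
n5 = ~(n4 | P) = ~((R ^ (P & (Q ^ (~(S | R))))) | P)

~((R ^ (P & (Q ^ (~(S | R))))) | P)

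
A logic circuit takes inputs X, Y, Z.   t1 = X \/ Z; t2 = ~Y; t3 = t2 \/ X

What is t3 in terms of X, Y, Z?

t2 = ~Y
t3 = t2 \/ X = ~Y \/ X

~Y \/ X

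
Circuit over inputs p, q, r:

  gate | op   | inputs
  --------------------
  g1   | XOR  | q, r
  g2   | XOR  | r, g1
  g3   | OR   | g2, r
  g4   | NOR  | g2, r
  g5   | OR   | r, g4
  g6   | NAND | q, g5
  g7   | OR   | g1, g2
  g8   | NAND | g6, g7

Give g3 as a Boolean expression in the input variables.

(r XOR (q XOR r)) OR r

g1 = q XOR r
g2 = r XOR g1 = r XOR (q XOR r)
g3 = g2 OR r = (r XOR (q XOR r)) OR r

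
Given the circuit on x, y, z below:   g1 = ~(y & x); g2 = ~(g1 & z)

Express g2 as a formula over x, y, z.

~((~(y & x)) & z)

g1 = ~(y & x)
g2 = ~(g1 & z) = ~((~(y & x)) & z)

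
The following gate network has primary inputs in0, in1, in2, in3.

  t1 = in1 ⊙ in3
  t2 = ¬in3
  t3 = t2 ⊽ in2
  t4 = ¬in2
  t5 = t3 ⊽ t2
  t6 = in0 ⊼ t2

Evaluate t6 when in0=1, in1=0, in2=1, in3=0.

t2 = ¬0 = 1
t6 = 1 ⊼ 1 = 0

0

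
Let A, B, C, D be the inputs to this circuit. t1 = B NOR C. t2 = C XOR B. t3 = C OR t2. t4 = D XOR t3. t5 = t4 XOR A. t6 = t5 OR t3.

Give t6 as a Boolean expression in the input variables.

t2 = C XOR B
t3 = C OR t2 = C OR (C XOR B)
t4 = D XOR t3 = D XOR (C OR (C XOR B))
t5 = t4 XOR A = (D XOR (C OR (C XOR B))) XOR A
t6 = t5 OR t3 = ((D XOR (C OR (C XOR B))) XOR A) OR (C OR (C XOR B))

((D XOR (C OR (C XOR B))) XOR A) OR (C OR (C XOR B))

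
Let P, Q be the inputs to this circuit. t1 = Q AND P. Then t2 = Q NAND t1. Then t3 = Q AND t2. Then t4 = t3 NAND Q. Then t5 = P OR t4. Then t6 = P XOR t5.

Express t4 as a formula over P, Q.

(Q AND (Q NAND (Q AND P))) NAND Q

t1 = Q AND P
t2 = Q NAND t1 = Q NAND (Q AND P)
t3 = Q AND t2 = Q AND (Q NAND (Q AND P))
t4 = t3 NAND Q = (Q AND (Q NAND (Q AND P))) NAND Q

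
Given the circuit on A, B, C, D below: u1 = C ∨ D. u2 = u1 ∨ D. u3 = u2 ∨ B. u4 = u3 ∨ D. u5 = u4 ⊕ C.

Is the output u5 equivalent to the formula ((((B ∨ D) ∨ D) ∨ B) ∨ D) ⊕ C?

No

u1 = C ∨ D
u2 = u1 ∨ D = (C ∨ D) ∨ D
u3 = u2 ∨ B = ((C ∨ D) ∨ D) ∨ B
u4 = u3 ∨ D = (((C ∨ D) ∨ D) ∨ B) ∨ D
u5 = u4 ⊕ C = ((((C ∨ D) ∨ D) ∨ B) ∨ D) ⊕ C
At A=0, B=0, C=1, D=0: circuit gives 0, formula gives 1.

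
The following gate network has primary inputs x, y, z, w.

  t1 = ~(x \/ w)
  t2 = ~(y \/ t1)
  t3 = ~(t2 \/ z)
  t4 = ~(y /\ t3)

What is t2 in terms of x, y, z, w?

t1 = ~(x \/ w)
t2 = ~(y \/ t1) = ~(y \/ (~(x \/ w)))

~(y \/ (~(x \/ w)))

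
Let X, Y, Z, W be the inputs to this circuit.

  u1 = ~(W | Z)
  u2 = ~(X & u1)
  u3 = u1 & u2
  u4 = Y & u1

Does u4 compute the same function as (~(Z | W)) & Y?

Yes

u1 = ~(W | Z)
u4 = Y & u1 = Y & (~(W | Z))
At X=0, Y=0, Z=0, W=0: circuit gives 0, formula gives 0.
At X=0, Y=1, Z=0, W=0: circuit gives 1, formula gives 1.
Agrees on all 16 inputs.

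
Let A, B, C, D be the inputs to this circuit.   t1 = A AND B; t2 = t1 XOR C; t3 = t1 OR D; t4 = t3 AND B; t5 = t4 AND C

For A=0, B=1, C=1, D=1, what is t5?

1

t1 = 0 AND 1 = 0
t3 = 0 OR 1 = 1
t4 = 1 AND 1 = 1
t5 = 1 AND 1 = 1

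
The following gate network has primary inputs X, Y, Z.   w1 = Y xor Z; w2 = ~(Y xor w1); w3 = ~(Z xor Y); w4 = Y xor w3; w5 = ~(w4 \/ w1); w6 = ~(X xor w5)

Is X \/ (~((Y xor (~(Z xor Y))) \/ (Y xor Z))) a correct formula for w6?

No

w1 = Y xor Z
w3 = ~(Z xor Y)
w4 = Y xor w3 = Y xor (~(Z xor Y))
w5 = ~(w4 \/ w1) = ~((Y xor (~(Z xor Y))) \/ (Y xor Z))
w6 = ~(X xor w5) = ~(X xor (~((Y xor (~(Z xor Y))) \/ (Y xor Z))))
At X=0, Y=0, Z=0: circuit gives 1, formula gives 0.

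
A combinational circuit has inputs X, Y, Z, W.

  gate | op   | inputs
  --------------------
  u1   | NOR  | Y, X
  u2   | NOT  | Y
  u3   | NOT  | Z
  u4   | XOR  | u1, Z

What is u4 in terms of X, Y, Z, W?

u1 = Y NOR X
u4 = u1 XOR Z = (Y NOR X) XOR Z

(Y NOR X) XOR Z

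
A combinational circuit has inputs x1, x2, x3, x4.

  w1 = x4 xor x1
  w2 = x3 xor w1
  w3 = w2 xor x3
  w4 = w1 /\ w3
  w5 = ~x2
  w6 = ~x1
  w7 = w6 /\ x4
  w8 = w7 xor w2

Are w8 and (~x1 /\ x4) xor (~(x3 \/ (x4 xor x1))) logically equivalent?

w1 = x4 xor x1
w2 = x3 xor w1 = x3 xor (x4 xor x1)
w6 = ~x1
w7 = w6 /\ x4 = ~x1 /\ x4
w8 = w7 xor w2 = (~x1 /\ x4) xor (x3 xor (x4 xor x1))
At x1=0, x2=0, x3=0, x4=0: circuit gives 0, formula gives 1.

No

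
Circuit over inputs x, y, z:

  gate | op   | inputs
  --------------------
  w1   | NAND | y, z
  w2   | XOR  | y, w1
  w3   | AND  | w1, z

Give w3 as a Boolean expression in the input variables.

w1 = y NAND z
w3 = w1 AND z = (y NAND z) AND z

(y NAND z) AND z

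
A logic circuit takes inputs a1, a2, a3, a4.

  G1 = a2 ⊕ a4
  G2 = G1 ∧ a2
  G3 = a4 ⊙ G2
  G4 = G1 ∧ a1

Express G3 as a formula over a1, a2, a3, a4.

G1 = a2 ⊕ a4
G2 = G1 ∧ a2 = (a2 ⊕ a4) ∧ a2
G3 = a4 ⊙ G2 = a4 ⊙ ((a2 ⊕ a4) ∧ a2)

a4 ⊙ ((a2 ⊕ a4) ∧ a2)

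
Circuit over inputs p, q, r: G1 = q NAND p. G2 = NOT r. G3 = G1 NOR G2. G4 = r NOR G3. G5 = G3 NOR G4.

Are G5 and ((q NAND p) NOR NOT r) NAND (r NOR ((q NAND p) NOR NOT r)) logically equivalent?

No

G1 = q NAND p
G2 = NOT r
G3 = G1 NOR G2 = (q NAND p) NOR NOT r
G4 = r NOR G3 = r NOR ((q NAND p) NOR NOT r)
G5 = G3 NOR G4 = ((q NAND p) NOR NOT r) NOR (r NOR ((q NAND p) NOR NOT r))
At p=0, q=0, r=0: circuit gives 0, formula gives 1.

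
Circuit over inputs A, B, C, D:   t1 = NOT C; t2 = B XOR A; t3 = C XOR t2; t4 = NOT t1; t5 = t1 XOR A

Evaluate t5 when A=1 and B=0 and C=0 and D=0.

t1 = NOT 0 = 1
t5 = 1 XOR 1 = 0

0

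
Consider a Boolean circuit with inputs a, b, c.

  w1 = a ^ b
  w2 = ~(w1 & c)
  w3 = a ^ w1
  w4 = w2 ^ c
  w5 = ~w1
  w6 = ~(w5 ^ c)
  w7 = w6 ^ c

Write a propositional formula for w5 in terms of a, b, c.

w1 = a ^ b
w5 = ~w1 = ~(a ^ b)

~(a ^ b)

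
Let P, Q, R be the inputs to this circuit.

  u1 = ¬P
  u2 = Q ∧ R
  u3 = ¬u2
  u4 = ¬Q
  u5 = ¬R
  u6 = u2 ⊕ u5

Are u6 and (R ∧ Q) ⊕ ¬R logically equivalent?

Yes

u2 = Q ∧ R
u5 = ¬R
u6 = u2 ⊕ u5 = (Q ∧ R) ⊕ ¬R
At P=0, Q=0, R=1: circuit gives 0, formula gives 0.
At P=0, Q=0, R=0: circuit gives 1, formula gives 1.
Agrees on all 8 inputs.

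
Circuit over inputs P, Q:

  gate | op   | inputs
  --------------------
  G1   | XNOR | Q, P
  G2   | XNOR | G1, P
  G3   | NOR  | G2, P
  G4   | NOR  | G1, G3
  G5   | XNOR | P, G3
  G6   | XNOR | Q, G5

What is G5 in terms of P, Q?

P XNOR (((Q XNOR P) XNOR P) NOR P)

G1 = Q XNOR P
G2 = G1 XNOR P = (Q XNOR P) XNOR P
G3 = G2 NOR P = ((Q XNOR P) XNOR P) NOR P
G5 = P XNOR G3 = P XNOR (((Q XNOR P) XNOR P) NOR P)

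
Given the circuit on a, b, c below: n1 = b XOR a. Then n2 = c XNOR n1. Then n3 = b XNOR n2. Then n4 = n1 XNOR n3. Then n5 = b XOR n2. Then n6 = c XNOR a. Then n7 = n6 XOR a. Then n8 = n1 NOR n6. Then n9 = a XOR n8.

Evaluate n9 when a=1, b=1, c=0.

0

n1 = 1 XOR 1 = 0
n6 = 0 XNOR 1 = 0
n8 = 0 NOR 0 = 1
n9 = 1 XOR 1 = 0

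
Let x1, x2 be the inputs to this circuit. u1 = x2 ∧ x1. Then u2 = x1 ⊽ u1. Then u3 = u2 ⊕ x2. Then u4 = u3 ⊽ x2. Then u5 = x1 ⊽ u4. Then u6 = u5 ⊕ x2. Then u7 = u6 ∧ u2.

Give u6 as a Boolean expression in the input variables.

(x1 ⊽ (((x1 ⊽ (x2 ∧ x1)) ⊕ x2) ⊽ x2)) ⊕ x2

u1 = x2 ∧ x1
u2 = x1 ⊽ u1 = x1 ⊽ (x2 ∧ x1)
u3 = u2 ⊕ x2 = (x1 ⊽ (x2 ∧ x1)) ⊕ x2
u4 = u3 ⊽ x2 = ((x1 ⊽ (x2 ∧ x1)) ⊕ x2) ⊽ x2
u5 = x1 ⊽ u4 = x1 ⊽ (((x1 ⊽ (x2 ∧ x1)) ⊕ x2) ⊽ x2)
u6 = u5 ⊕ x2 = (x1 ⊽ (((x1 ⊽ (x2 ∧ x1)) ⊕ x2) ⊽ x2)) ⊕ x2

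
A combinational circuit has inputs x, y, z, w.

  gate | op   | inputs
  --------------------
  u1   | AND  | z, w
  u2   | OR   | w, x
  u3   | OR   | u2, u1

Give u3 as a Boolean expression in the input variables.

(w OR x) OR (z AND w)

u1 = z AND w
u2 = w OR x
u3 = u2 OR u1 = (w OR x) OR (z AND w)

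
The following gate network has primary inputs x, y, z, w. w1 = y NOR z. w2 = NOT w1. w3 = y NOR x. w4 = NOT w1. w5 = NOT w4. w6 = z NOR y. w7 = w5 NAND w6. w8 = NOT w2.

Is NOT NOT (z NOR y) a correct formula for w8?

Yes

w1 = y NOR z
w2 = NOT w1 = NOT (y NOR z)
w8 = NOT w2 = NOT NOT (y NOR z)
At x=0, y=0, z=1, w=0: circuit gives 0, formula gives 0.
At x=0, y=0, z=0, w=0: circuit gives 1, formula gives 1.
Agrees on all 16 inputs.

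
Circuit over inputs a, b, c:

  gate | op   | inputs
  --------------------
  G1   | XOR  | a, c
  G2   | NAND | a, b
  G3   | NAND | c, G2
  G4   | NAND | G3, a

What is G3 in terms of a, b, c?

c NAND (a NAND b)

G2 = a NAND b
G3 = c NAND G2 = c NAND (a NAND b)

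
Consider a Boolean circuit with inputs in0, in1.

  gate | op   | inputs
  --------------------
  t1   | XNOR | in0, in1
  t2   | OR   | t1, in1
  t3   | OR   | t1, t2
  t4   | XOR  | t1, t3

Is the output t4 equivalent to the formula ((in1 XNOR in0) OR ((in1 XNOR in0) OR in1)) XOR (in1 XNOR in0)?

Yes

t1 = in0 XNOR in1
t2 = t1 OR in1 = (in0 XNOR in1) OR in1
t3 = t1 OR t2 = (in0 XNOR in1) OR ((in0 XNOR in1) OR in1)
t4 = t1 XOR t3 = (in0 XNOR in1) XOR ((in0 XNOR in1) OR ((in0 XNOR in1) OR in1))
At in0=0, in1=0: circuit gives 0, formula gives 0.
At in0=0, in1=1: circuit gives 1, formula gives 1.
Agrees on all 4 inputs.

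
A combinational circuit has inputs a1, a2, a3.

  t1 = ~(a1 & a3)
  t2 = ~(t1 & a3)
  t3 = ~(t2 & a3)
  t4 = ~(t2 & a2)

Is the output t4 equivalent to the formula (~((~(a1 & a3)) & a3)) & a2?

t1 = ~(a1 & a3)
t2 = ~(t1 & a3) = ~((~(a1 & a3)) & a3)
t4 = ~(t2 & a2) = ~((~((~(a1 & a3)) & a3)) & a2)
At a1=0, a2=0, a3=0: circuit gives 1, formula gives 0.

No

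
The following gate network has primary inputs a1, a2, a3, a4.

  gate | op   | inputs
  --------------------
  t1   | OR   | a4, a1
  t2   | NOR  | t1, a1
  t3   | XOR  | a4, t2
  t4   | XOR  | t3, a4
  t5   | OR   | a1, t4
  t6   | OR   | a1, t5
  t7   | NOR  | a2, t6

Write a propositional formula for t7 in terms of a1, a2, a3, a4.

a2 NOR (a1 OR (a1 OR ((a4 XOR ((a4 OR a1) NOR a1)) XOR a4)))

t1 = a4 OR a1
t2 = t1 NOR a1 = (a4 OR a1) NOR a1
t3 = a4 XOR t2 = a4 XOR ((a4 OR a1) NOR a1)
t4 = t3 XOR a4 = (a4 XOR ((a4 OR a1) NOR a1)) XOR a4
t5 = a1 OR t4 = a1 OR ((a4 XOR ((a4 OR a1) NOR a1)) XOR a4)
t6 = a1 OR t5 = a1 OR (a1 OR ((a4 XOR ((a4 OR a1) NOR a1)) XOR a4))
t7 = a2 NOR t6 = a2 NOR (a1 OR (a1 OR ((a4 XOR ((a4 OR a1) NOR a1)) XOR a4)))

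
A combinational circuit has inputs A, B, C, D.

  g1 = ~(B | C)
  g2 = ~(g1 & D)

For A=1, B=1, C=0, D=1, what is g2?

1

g1 = ~(1 | 0) = 0
g2 = ~(0 & 1) = 1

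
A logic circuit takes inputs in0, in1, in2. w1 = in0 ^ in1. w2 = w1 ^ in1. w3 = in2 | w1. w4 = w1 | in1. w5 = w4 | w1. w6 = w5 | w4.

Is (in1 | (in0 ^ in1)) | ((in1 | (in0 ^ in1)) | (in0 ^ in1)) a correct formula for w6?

w1 = in0 ^ in1
w4 = w1 | in1 = (in0 ^ in1) | in1
w5 = w4 | w1 = ((in0 ^ in1) | in1) | (in0 ^ in1)
w6 = w5 | w4 = (((in0 ^ in1) | in1) | (in0 ^ in1)) | ((in0 ^ in1) | in1)
At in0=0, in1=0, in2=0: circuit gives 0, formula gives 0.
At in0=0, in1=1, in2=0: circuit gives 1, formula gives 1.
Agrees on all 8 inputs.

Yes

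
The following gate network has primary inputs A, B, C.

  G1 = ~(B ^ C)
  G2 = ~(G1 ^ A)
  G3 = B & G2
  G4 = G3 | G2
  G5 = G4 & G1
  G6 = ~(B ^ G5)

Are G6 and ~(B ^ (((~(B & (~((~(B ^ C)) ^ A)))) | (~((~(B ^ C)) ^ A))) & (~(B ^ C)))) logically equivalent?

G1 = ~(B ^ C)
G2 = ~(G1 ^ A) = ~((~(B ^ C)) ^ A)
G3 = B & G2 = B & (~((~(B ^ C)) ^ A))
G4 = G3 | G2 = (B & (~((~(B ^ C)) ^ A))) | (~((~(B ^ C)) ^ A))
G5 = G4 & G1 = ((B & (~((~(B ^ C)) ^ A))) | (~((~(B ^ C)) ^ A))) & (~(B ^ C))
G6 = ~(B ^ G5) = ~(B ^ (((B & (~((~(B ^ C)) ^ A))) | (~((~(B ^ C)) ^ A))) & (~(B ^ C))))
At A=0, B=0, C=0: circuit gives 1, formula gives 0.

No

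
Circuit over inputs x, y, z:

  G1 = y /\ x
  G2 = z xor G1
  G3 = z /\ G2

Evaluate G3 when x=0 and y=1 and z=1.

1

G1 = 1 /\ 0 = 0
G2 = 1 xor 0 = 1
G3 = 1 /\ 1 = 1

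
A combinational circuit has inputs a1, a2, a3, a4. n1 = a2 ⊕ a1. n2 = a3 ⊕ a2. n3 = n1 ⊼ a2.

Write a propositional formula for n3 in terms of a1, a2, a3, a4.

(a2 ⊕ a1) ⊼ a2

n1 = a2 ⊕ a1
n3 = n1 ⊼ a2 = (a2 ⊕ a1) ⊼ a2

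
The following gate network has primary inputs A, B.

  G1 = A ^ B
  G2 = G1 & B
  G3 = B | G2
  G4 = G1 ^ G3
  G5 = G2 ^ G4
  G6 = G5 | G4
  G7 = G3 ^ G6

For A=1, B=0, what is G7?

G1 = 1 ^ 0 = 1
G2 = 1 & 0 = 0
G3 = 0 | 0 = 0
G4 = 1 ^ 0 = 1
G5 = 0 ^ 1 = 1
G6 = 1 | 1 = 1
G7 = 0 ^ 1 = 1

1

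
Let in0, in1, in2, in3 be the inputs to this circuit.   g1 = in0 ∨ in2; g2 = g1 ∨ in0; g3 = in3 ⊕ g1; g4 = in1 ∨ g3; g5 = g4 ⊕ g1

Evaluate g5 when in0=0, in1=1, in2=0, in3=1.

g1 = 0 ∨ 0 = 0
g3 = 1 ⊕ 0 = 1
g4 = 1 ∨ 1 = 1
g5 = 1 ⊕ 0 = 1

1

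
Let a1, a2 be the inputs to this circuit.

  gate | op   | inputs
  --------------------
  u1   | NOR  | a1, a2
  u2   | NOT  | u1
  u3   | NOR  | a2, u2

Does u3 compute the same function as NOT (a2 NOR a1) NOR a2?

u1 = a1 NOR a2
u2 = NOT u1 = NOT (a1 NOR a2)
u3 = a2 NOR u2 = a2 NOR NOT (a1 NOR a2)
At a1=0, a2=1: circuit gives 0, formula gives 0.
At a1=0, a2=0: circuit gives 1, formula gives 1.
Agrees on all 4 inputs.

Yes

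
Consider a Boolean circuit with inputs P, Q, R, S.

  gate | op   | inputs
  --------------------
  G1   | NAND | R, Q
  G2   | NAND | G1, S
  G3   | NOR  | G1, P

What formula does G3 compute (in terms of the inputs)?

G1 = R NAND Q
G3 = G1 NOR P = (R NAND Q) NOR P

(R NAND Q) NOR P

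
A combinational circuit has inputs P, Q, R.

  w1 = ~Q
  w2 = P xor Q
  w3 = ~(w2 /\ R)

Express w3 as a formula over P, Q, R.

~((P xor Q) /\ R)

w2 = P xor Q
w3 = ~(w2 /\ R) = ~((P xor Q) /\ R)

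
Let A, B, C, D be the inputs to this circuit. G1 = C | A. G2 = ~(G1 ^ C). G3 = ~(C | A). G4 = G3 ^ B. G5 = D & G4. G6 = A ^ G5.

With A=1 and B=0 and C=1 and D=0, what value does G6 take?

G3 = ~(1 | 1) = 0
G4 = 0 ^ 0 = 0
G5 = 0 & 0 = 0
G6 = 1 ^ 0 = 1

1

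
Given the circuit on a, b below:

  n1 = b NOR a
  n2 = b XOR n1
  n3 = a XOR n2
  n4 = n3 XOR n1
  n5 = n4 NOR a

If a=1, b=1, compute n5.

0

n1 = 1 NOR 1 = 0
n2 = 1 XOR 0 = 1
n3 = 1 XOR 1 = 0
n4 = 0 XOR 0 = 0
n5 = 0 NOR 1 = 0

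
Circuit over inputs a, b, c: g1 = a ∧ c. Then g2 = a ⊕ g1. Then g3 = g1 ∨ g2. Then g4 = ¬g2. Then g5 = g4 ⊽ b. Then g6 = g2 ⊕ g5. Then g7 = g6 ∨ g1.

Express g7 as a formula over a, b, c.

((a ⊕ (a ∧ c)) ⊕ (¬(a ⊕ (a ∧ c)) ⊽ b)) ∨ (a ∧ c)

g1 = a ∧ c
g2 = a ⊕ g1 = a ⊕ (a ∧ c)
g4 = ¬g2 = ¬(a ⊕ (a ∧ c))
g5 = g4 ⊽ b = ¬(a ⊕ (a ∧ c)) ⊽ b
g6 = g2 ⊕ g5 = (a ⊕ (a ∧ c)) ⊕ (¬(a ⊕ (a ∧ c)) ⊽ b)
g7 = g6 ∨ g1 = ((a ⊕ (a ∧ c)) ⊕ (¬(a ⊕ (a ∧ c)) ⊽ b)) ∨ (a ∧ c)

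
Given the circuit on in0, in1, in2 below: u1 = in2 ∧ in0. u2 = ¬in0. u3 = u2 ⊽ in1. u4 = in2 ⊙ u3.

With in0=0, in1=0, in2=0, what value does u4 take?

1

u2 = ¬0 = 1
u3 = 1 ⊽ 0 = 0
u4 = 0 ⊙ 0 = 1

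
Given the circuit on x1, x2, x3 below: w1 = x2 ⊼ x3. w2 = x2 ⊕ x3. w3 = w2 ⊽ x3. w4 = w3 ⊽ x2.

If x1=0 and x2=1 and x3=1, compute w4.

0

w2 = 1 ⊕ 1 = 0
w3 = 0 ⊽ 1 = 0
w4 = 0 ⊽ 1 = 0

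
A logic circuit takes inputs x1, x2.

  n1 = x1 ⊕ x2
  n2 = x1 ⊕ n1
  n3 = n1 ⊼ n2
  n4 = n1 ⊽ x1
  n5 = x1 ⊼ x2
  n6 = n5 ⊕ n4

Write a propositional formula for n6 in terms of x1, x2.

n1 = x1 ⊕ x2
n4 = n1 ⊽ x1 = (x1 ⊕ x2) ⊽ x1
n5 = x1 ⊼ x2
n6 = n5 ⊕ n4 = (x1 ⊼ x2) ⊕ ((x1 ⊕ x2) ⊽ x1)

(x1 ⊼ x2) ⊕ ((x1 ⊕ x2) ⊽ x1)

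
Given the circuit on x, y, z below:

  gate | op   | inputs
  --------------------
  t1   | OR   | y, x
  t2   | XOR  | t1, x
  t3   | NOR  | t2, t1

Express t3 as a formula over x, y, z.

t1 = y OR x
t2 = t1 XOR x = (y OR x) XOR x
t3 = t2 NOR t1 = ((y OR x) XOR x) NOR (y OR x)

((y OR x) XOR x) NOR (y OR x)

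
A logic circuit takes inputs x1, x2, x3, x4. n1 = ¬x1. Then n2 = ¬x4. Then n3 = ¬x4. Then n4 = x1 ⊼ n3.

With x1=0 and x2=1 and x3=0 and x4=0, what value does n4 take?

1

n3 = ¬0 = 1
n4 = 0 ⊼ 1 = 1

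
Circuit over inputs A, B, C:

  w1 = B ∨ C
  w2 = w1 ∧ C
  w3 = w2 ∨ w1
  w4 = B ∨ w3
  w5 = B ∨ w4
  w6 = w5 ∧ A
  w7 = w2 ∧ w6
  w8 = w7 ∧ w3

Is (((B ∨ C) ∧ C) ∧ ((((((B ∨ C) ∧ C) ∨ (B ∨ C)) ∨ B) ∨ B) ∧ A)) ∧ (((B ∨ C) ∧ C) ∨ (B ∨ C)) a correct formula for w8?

w1 = B ∨ C
w2 = w1 ∧ C = (B ∨ C) ∧ C
w3 = w2 ∨ w1 = ((B ∨ C) ∧ C) ∨ (B ∨ C)
w4 = B ∨ w3 = B ∨ (((B ∨ C) ∧ C) ∨ (B ∨ C))
w5 = B ∨ w4 = B ∨ (B ∨ (((B ∨ C) ∧ C) ∨ (B ∨ C)))
w6 = w5 ∧ A = (B ∨ (B ∨ (((B ∨ C) ∧ C) ∨ (B ∨ C)))) ∧ A
w7 = w2 ∧ w6 = ((B ∨ C) ∧ C) ∧ ((B ∨ (B ∨ (((B ∨ C) ∧ C) ∨ (B ∨ C)))) ∧ A)
w8 = w7 ∧ w3 = (((B ∨ C) ∧ C) ∧ ((B ∨ (B ∨ (((B ∨ C) ∧ C) ∨ (B ∨ C)))) ∧ A)) ∧ (((B ∨ C) ∧ C) ∨ (B ∨ C))
At A=0, B=0, C=0: circuit gives 0, formula gives 0.
At A=1, B=0, C=1: circuit gives 1, formula gives 1.
Agrees on all 8 inputs.

Yes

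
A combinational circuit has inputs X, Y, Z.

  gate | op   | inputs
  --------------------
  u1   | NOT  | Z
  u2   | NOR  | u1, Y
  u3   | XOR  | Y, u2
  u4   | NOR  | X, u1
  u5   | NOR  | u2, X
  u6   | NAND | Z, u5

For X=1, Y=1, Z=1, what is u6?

u1 = NOT 1 = 0
u2 = 0 NOR 1 = 0
u5 = 0 NOR 1 = 0
u6 = 1 NAND 0 = 1

1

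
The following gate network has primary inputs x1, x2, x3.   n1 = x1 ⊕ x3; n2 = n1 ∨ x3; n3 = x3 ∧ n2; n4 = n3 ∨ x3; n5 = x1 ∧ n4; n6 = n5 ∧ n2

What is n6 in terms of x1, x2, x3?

n1 = x1 ⊕ x3
n2 = n1 ∨ x3 = (x1 ⊕ x3) ∨ x3
n3 = x3 ∧ n2 = x3 ∧ ((x1 ⊕ x3) ∨ x3)
n4 = n3 ∨ x3 = (x3 ∧ ((x1 ⊕ x3) ∨ x3)) ∨ x3
n5 = x1 ∧ n4 = x1 ∧ ((x3 ∧ ((x1 ⊕ x3) ∨ x3)) ∨ x3)
n6 = n5 ∧ n2 = (x1 ∧ ((x3 ∧ ((x1 ⊕ x3) ∨ x3)) ∨ x3)) ∧ ((x1 ⊕ x3) ∨ x3)

(x1 ∧ ((x3 ∧ ((x1 ⊕ x3) ∨ x3)) ∨ x3)) ∧ ((x1 ⊕ x3) ∨ x3)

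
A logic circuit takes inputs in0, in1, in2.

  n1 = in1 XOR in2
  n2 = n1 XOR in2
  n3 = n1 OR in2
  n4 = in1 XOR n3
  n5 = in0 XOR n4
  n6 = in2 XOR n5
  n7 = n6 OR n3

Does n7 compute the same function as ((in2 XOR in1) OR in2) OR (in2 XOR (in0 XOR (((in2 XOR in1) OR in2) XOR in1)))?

n1 = in1 XOR in2
n3 = n1 OR in2 = (in1 XOR in2) OR in2
n4 = in1 XOR n3 = in1 XOR ((in1 XOR in2) OR in2)
n5 = in0 XOR n4 = in0 XOR (in1 XOR ((in1 XOR in2) OR in2))
n6 = in2 XOR n5 = in2 XOR (in0 XOR (in1 XOR ((in1 XOR in2) OR in2)))
n7 = n6 OR n3 = (in2 XOR (in0 XOR (in1 XOR ((in1 XOR in2) OR in2)))) OR ((in1 XOR in2) OR in2)
At in0=0, in1=0, in2=0: circuit gives 0, formula gives 0.
At in0=0, in1=0, in2=1: circuit gives 1, formula gives 1.
Agrees on all 8 inputs.

Yes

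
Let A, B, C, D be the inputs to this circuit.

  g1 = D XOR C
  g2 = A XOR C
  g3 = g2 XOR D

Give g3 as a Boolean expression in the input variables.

g2 = A XOR C
g3 = g2 XOR D = (A XOR C) XOR D

(A XOR C) XOR D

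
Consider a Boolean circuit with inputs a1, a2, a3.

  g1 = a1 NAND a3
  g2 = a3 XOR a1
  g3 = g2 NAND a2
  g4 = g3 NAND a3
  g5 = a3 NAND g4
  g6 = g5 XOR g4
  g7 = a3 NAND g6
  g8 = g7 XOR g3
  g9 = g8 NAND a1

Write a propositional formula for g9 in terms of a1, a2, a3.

((a3 NAND ((a3 NAND (((a3 XOR a1) NAND a2) NAND a3)) XOR (((a3 XOR a1) NAND a2) NAND a3))) XOR ((a3 XOR a1) NAND a2)) NAND a1

g2 = a3 XOR a1
g3 = g2 NAND a2 = (a3 XOR a1) NAND a2
g4 = g3 NAND a3 = ((a3 XOR a1) NAND a2) NAND a3
g5 = a3 NAND g4 = a3 NAND (((a3 XOR a1) NAND a2) NAND a3)
g6 = g5 XOR g4 = (a3 NAND (((a3 XOR a1) NAND a2) NAND a3)) XOR (((a3 XOR a1) NAND a2) NAND a3)
g7 = a3 NAND g6 = a3 NAND ((a3 NAND (((a3 XOR a1) NAND a2) NAND a3)) XOR (((a3 XOR a1) NAND a2) NAND a3))
g8 = g7 XOR g3 = (a3 NAND ((a3 NAND (((a3 XOR a1) NAND a2) NAND a3)) XOR (((a3 XOR a1) NAND a2) NAND a3))) XOR ((a3 XOR a1) NAND a2)
g9 = g8 NAND a1 = ((a3 NAND ((a3 NAND (((a3 XOR a1) NAND a2) NAND a3)) XOR (((a3 XOR a1) NAND a2) NAND a3))) XOR ((a3 XOR a1) NAND a2)) NAND a1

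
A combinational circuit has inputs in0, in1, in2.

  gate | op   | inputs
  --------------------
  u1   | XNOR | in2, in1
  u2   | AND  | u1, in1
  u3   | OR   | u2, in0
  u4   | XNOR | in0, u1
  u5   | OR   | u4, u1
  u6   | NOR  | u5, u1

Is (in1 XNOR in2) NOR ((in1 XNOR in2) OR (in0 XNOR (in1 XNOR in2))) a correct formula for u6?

u1 = in2 XNOR in1
u4 = in0 XNOR u1 = in0 XNOR (in2 XNOR in1)
u5 = u4 OR u1 = (in0 XNOR (in2 XNOR in1)) OR (in2 XNOR in1)
u6 = u5 NOR u1 = ((in0 XNOR (in2 XNOR in1)) OR (in2 XNOR in1)) NOR (in2 XNOR in1)
At in0=0, in1=0, in2=0: circuit gives 0, formula gives 0.
At in0=1, in1=0, in2=1: circuit gives 1, formula gives 1.
Agrees on all 8 inputs.

Yes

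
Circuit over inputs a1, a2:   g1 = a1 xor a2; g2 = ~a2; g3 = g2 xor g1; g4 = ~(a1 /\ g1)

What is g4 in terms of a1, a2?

~(a1 /\ (a1 xor a2))

g1 = a1 xor a2
g4 = ~(a1 /\ g1) = ~(a1 /\ (a1 xor a2))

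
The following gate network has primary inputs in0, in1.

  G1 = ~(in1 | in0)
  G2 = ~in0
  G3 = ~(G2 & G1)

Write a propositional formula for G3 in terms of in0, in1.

~(~in0 & (~(in1 | in0)))

G1 = ~(in1 | in0)
G2 = ~in0
G3 = ~(G2 & G1) = ~(~in0 & (~(in1 | in0)))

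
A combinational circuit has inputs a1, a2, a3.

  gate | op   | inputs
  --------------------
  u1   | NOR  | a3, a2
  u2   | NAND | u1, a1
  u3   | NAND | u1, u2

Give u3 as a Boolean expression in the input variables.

u1 = a3 NOR a2
u2 = u1 NAND a1 = (a3 NOR a2) NAND a1
u3 = u1 NAND u2 = (a3 NOR a2) NAND ((a3 NOR a2) NAND a1)

(a3 NOR a2) NAND ((a3 NOR a2) NAND a1)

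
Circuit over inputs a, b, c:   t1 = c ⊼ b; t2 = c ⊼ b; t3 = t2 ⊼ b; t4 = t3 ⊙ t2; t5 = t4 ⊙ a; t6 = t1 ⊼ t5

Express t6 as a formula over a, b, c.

t1 = c ⊼ b
t2 = c ⊼ b
t3 = t2 ⊼ b = (c ⊼ b) ⊼ b
t4 = t3 ⊙ t2 = ((c ⊼ b) ⊼ b) ⊙ (c ⊼ b)
t5 = t4 ⊙ a = (((c ⊼ b) ⊼ b) ⊙ (c ⊼ b)) ⊙ a
t6 = t1 ⊼ t5 = (c ⊼ b) ⊼ ((((c ⊼ b) ⊼ b) ⊙ (c ⊼ b)) ⊙ a)

(c ⊼ b) ⊼ ((((c ⊼ b) ⊼ b) ⊙ (c ⊼ b)) ⊙ a)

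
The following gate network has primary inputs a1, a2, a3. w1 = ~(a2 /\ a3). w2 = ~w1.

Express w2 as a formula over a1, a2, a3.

~(~(a2 /\ a3))

w1 = ~(a2 /\ a3)
w2 = ~w1 = ~(~(a2 /\ a3))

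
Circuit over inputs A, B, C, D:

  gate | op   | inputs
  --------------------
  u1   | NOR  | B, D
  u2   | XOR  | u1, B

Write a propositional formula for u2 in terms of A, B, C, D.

u1 = B NOR D
u2 = u1 XOR B = (B NOR D) XOR B

(B NOR D) XOR B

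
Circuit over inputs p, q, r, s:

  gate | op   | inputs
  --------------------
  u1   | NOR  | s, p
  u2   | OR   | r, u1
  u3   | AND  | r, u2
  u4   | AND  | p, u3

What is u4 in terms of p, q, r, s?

u1 = s NOR p
u2 = r OR u1 = r OR (s NOR p)
u3 = r AND u2 = r AND (r OR (s NOR p))
u4 = p AND u3 = p AND (r AND (r OR (s NOR p)))

p AND (r AND (r OR (s NOR p)))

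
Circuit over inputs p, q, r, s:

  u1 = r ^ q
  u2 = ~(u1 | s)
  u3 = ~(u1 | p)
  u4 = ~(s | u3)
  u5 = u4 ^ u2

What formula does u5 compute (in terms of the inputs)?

(~(s | (~((r ^ q) | p)))) ^ (~((r ^ q) | s))

u1 = r ^ q
u2 = ~(u1 | s) = ~((r ^ q) | s)
u3 = ~(u1 | p) = ~((r ^ q) | p)
u4 = ~(s | u3) = ~(s | (~((r ^ q) | p)))
u5 = u4 ^ u2 = (~(s | (~((r ^ q) | p)))) ^ (~((r ^ q) | s))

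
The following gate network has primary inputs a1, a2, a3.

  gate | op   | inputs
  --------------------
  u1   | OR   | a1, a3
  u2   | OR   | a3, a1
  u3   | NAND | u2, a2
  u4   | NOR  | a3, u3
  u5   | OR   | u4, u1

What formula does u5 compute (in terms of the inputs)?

(a3 NOR ((a3 OR a1) NAND a2)) OR (a1 OR a3)

u1 = a1 OR a3
u2 = a3 OR a1
u3 = u2 NAND a2 = (a3 OR a1) NAND a2
u4 = a3 NOR u3 = a3 NOR ((a3 OR a1) NAND a2)
u5 = u4 OR u1 = (a3 NOR ((a3 OR a1) NAND a2)) OR (a1 OR a3)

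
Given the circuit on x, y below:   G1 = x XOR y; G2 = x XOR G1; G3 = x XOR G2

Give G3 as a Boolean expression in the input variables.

G1 = x XOR y
G2 = x XOR G1 = x XOR (x XOR y)
G3 = x XOR G2 = x XOR (x XOR (x XOR y))

x XOR (x XOR (x XOR y))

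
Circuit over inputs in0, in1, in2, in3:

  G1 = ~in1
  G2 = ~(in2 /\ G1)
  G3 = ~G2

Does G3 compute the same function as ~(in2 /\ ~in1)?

G1 = ~in1
G2 = ~(in2 /\ G1) = ~(in2 /\ ~in1)
G3 = ~G2 = ~(~(in2 /\ ~in1))
At in0=0, in1=0, in2=0, in3=0: circuit gives 0, formula gives 1.

No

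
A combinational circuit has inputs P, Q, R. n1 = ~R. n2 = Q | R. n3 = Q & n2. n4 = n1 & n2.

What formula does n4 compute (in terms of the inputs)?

~R & (Q | R)

n1 = ~R
n2 = Q | R
n4 = n1 & n2 = ~R & (Q | R)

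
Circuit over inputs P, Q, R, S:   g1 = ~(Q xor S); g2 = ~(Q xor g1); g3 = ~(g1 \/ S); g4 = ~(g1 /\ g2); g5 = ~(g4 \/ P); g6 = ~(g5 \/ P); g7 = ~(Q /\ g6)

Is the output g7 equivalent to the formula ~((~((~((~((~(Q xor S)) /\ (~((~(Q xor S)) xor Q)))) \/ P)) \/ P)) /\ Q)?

Yes

g1 = ~(Q xor S)
g2 = ~(Q xor g1) = ~(Q xor (~(Q xor S)))
g4 = ~(g1 /\ g2) = ~((~(Q xor S)) /\ (~(Q xor (~(Q xor S)))))
g5 = ~(g4 \/ P) = ~((~((~(Q xor S)) /\ (~(Q xor (~(Q xor S)))))) \/ P)
g6 = ~(g5 \/ P) = ~((~((~((~(Q xor S)) /\ (~(Q xor (~(Q xor S)))))) \/ P)) \/ P)
g7 = ~(Q /\ g6) = ~(Q /\ (~((~((~((~(Q xor S)) /\ (~(Q xor (~(Q xor S)))))) \/ P)) \/ P)))
At P=0, Q=1, R=0, S=0: circuit gives 0, formula gives 0.
At P=0, Q=0, R=0, S=0: circuit gives 1, formula gives 1.
Agrees on all 16 inputs.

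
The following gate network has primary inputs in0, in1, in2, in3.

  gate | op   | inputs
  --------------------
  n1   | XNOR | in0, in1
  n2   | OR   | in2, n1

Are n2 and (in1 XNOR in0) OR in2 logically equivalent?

n1 = in0 XNOR in1
n2 = in2 OR n1 = in2 OR (in0 XNOR in1)
At in0=0, in1=1, in2=0, in3=0: circuit gives 0, formula gives 0.
At in0=0, in1=0, in2=0, in3=0: circuit gives 1, formula gives 1.
Agrees on all 16 inputs.

Yes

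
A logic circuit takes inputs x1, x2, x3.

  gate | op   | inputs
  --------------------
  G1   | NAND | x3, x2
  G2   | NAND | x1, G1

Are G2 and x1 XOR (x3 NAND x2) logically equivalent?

G1 = x3 NAND x2
G2 = x1 NAND G1 = x1 NAND (x3 NAND x2)
At x1=0, x2=1, x3=1: circuit gives 1, formula gives 0.

No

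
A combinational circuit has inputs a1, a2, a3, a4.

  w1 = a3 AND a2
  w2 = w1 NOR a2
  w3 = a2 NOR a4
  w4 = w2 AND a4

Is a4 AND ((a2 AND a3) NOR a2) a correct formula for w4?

w1 = a3 AND a2
w2 = w1 NOR a2 = (a3 AND a2) NOR a2
w4 = w2 AND a4 = ((a3 AND a2) NOR a2) AND a4
At a1=0, a2=0, a3=0, a4=0: circuit gives 0, formula gives 0.
At a1=0, a2=0, a3=0, a4=1: circuit gives 1, formula gives 1.
Agrees on all 16 inputs.

Yes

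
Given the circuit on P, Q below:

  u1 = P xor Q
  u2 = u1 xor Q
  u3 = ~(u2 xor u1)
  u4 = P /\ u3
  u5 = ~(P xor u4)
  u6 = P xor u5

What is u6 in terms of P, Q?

P xor (~(P xor (P /\ (~(((P xor Q) xor Q) xor (P xor Q))))))

u1 = P xor Q
u2 = u1 xor Q = (P xor Q) xor Q
u3 = ~(u2 xor u1) = ~(((P xor Q) xor Q) xor (P xor Q))
u4 = P /\ u3 = P /\ (~(((P xor Q) xor Q) xor (P xor Q)))
u5 = ~(P xor u4) = ~(P xor (P /\ (~(((P xor Q) xor Q) xor (P xor Q)))))
u6 = P xor u5 = P xor (~(P xor (P /\ (~(((P xor Q) xor Q) xor (P xor Q))))))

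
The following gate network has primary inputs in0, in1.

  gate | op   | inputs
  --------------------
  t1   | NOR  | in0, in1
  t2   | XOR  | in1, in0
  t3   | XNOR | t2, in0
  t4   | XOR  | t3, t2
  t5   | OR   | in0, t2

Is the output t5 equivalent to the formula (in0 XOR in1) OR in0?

t2 = in1 XOR in0
t5 = in0 OR t2 = in0 OR (in1 XOR in0)
At in0=0, in1=0: circuit gives 0, formula gives 0.
At in0=0, in1=1: circuit gives 1, formula gives 1.
Agrees on all 4 inputs.

Yes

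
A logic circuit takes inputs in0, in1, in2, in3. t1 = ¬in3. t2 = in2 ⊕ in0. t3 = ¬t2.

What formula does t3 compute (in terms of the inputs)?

t2 = in2 ⊕ in0
t3 = ¬t2 = ¬(in2 ⊕ in0)

¬(in2 ⊕ in0)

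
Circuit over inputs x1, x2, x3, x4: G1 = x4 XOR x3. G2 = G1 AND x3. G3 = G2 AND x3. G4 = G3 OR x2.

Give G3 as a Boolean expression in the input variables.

G1 = x4 XOR x3
G2 = G1 AND x3 = (x4 XOR x3) AND x3
G3 = G2 AND x3 = ((x4 XOR x3) AND x3) AND x3

((x4 XOR x3) AND x3) AND x3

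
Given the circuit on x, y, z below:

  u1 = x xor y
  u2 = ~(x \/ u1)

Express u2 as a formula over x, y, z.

u1 = x xor y
u2 = ~(x \/ u1) = ~(x \/ (x xor y))

~(x \/ (x xor y))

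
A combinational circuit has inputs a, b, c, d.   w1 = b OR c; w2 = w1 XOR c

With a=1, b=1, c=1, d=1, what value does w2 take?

0

w1 = 1 OR 1 = 1
w2 = 1 XOR 1 = 0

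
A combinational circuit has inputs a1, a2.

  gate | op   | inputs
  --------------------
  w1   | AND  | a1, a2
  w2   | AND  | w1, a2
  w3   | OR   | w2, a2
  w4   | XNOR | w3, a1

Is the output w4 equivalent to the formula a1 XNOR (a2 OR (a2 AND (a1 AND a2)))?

w1 = a1 AND a2
w2 = w1 AND a2 = (a1 AND a2) AND a2
w3 = w2 OR a2 = ((a1 AND a2) AND a2) OR a2
w4 = w3 XNOR a1 = (((a1 AND a2) AND a2) OR a2) XNOR a1
At a1=0, a2=1: circuit gives 0, formula gives 0.
At a1=0, a2=0: circuit gives 1, formula gives 1.
Agrees on all 4 inputs.

Yes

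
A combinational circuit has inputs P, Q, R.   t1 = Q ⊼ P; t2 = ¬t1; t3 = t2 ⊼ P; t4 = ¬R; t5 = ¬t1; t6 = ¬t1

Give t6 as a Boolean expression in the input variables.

¬(Q ⊼ P)

t1 = Q ⊼ P
t6 = ¬t1 = ¬(Q ⊼ P)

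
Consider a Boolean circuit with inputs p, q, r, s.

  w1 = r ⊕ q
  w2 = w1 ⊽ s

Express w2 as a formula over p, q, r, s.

(r ⊕ q) ⊽ s

w1 = r ⊕ q
w2 = w1 ⊽ s = (r ⊕ q) ⊽ s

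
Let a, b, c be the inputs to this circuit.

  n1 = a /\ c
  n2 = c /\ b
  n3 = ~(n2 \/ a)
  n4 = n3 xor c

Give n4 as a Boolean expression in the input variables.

n2 = c /\ b
n3 = ~(n2 \/ a) = ~((c /\ b) \/ a)
n4 = n3 xor c = (~((c /\ b) \/ a)) xor c

(~((c /\ b) \/ a)) xor c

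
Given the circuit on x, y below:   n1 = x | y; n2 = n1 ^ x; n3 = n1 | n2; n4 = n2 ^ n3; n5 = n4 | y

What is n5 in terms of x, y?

n1 = x | y
n2 = n1 ^ x = (x | y) ^ x
n3 = n1 | n2 = (x | y) | ((x | y) ^ x)
n4 = n2 ^ n3 = ((x | y) ^ x) ^ ((x | y) | ((x | y) ^ x))
n5 = n4 | y = (((x | y) ^ x) ^ ((x | y) | ((x | y) ^ x))) | y

(((x | y) ^ x) ^ ((x | y) | ((x | y) ^ x))) | y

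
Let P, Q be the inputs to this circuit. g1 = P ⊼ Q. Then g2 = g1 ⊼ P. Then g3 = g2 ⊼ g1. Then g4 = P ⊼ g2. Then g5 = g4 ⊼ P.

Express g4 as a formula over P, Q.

P ⊼ ((P ⊼ Q) ⊼ P)

g1 = P ⊼ Q
g2 = g1 ⊼ P = (P ⊼ Q) ⊼ P
g4 = P ⊼ g2 = P ⊼ ((P ⊼ Q) ⊼ P)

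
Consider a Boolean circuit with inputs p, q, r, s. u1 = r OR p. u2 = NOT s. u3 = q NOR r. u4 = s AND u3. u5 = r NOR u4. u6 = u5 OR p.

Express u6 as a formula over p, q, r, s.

u3 = q NOR r
u4 = s AND u3 = s AND (q NOR r)
u5 = r NOR u4 = r NOR (s AND (q NOR r))
u6 = u5 OR p = (r NOR (s AND (q NOR r))) OR p

(r NOR (s AND (q NOR r))) OR p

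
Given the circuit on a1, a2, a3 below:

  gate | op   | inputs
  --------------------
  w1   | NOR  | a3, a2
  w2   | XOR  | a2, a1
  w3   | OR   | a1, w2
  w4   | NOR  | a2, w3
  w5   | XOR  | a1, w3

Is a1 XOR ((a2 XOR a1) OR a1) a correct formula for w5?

Yes

w2 = a2 XOR a1
w3 = a1 OR w2 = a1 OR (a2 XOR a1)
w5 = a1 XOR w3 = a1 XOR (a1 OR (a2 XOR a1))
At a1=0, a2=0, a3=0: circuit gives 0, formula gives 0.
At a1=0, a2=1, a3=0: circuit gives 1, formula gives 1.
Agrees on all 8 inputs.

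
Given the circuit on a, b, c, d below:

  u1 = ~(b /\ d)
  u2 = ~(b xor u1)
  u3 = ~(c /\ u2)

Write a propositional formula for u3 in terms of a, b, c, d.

~(c /\ (~(b xor (~(b /\ d)))))

u1 = ~(b /\ d)
u2 = ~(b xor u1) = ~(b xor (~(b /\ d)))
u3 = ~(c /\ u2) = ~(c /\ (~(b xor (~(b /\ d)))))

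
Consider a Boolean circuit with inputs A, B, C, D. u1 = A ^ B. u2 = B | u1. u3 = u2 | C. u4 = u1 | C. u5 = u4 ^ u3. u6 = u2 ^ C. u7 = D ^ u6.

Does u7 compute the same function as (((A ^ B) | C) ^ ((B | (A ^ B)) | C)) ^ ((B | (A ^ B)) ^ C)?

No

u1 = A ^ B
u2 = B | u1 = B | (A ^ B)
u6 = u2 ^ C = (B | (A ^ B)) ^ C
u7 = D ^ u6 = D ^ ((B | (A ^ B)) ^ C)
At A=0, B=0, C=0, D=1: circuit gives 1, formula gives 0.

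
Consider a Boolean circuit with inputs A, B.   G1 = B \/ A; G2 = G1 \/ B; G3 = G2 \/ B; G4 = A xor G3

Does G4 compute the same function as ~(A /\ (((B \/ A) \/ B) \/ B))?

G1 = B \/ A
G2 = G1 \/ B = (B \/ A) \/ B
G3 = G2 \/ B = ((B \/ A) \/ B) \/ B
G4 = A xor G3 = A xor (((B \/ A) \/ B) \/ B)
At A=0, B=0: circuit gives 0, formula gives 1.

No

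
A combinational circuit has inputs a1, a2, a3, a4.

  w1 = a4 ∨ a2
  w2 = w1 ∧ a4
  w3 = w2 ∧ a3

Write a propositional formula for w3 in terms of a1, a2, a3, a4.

w1 = a4 ∨ a2
w2 = w1 ∧ a4 = (a4 ∨ a2) ∧ a4
w3 = w2 ∧ a3 = ((a4 ∨ a2) ∧ a4) ∧ a3

((a4 ∨ a2) ∧ a4) ∧ a3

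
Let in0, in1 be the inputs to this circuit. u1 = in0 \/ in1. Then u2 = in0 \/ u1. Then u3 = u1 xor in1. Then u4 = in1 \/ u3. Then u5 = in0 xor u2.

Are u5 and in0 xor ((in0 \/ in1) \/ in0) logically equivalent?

Yes

u1 = in0 \/ in1
u2 = in0 \/ u1 = in0 \/ (in0 \/ in1)
u5 = in0 xor u2 = in0 xor (in0 \/ (in0 \/ in1))
At in0=0, in1=0: circuit gives 0, formula gives 0.
At in0=0, in1=1: circuit gives 1, formula gives 1.
Agrees on all 4 inputs.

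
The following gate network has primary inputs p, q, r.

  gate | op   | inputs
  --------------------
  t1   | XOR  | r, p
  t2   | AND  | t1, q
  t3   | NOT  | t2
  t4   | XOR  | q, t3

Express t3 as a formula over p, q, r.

t1 = r XOR p
t2 = t1 AND q = (r XOR p) AND q
t3 = NOT t2 = NOT ((r XOR p) AND q)

NOT ((r XOR p) AND q)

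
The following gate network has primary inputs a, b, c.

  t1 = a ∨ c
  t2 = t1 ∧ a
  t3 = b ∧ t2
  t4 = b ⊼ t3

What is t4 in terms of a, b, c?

t1 = a ∨ c
t2 = t1 ∧ a = (a ∨ c) ∧ a
t3 = b ∧ t2 = b ∧ ((a ∨ c) ∧ a)
t4 = b ⊼ t3 = b ⊼ (b ∧ ((a ∨ c) ∧ a))

b ⊼ (b ∧ ((a ∨ c) ∧ a))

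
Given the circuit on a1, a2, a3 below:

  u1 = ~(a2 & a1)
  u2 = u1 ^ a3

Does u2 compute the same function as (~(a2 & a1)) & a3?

u1 = ~(a2 & a1)
u2 = u1 ^ a3 = (~(a2 & a1)) ^ a3
At a1=0, a2=0, a3=0: circuit gives 1, formula gives 0.

No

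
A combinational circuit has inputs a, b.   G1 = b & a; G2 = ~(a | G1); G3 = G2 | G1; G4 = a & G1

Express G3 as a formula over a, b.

(~(a | (b & a))) | (b & a)

G1 = b & a
G2 = ~(a | G1) = ~(a | (b & a))
G3 = G2 | G1 = (~(a | (b & a))) | (b & a)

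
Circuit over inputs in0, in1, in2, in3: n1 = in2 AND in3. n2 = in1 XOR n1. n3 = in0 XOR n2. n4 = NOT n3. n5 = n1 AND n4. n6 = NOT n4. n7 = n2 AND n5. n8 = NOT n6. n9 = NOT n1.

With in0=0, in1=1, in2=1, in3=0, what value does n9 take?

1

n1 = 1 AND 0 = 0
n9 = NOT 0 = 1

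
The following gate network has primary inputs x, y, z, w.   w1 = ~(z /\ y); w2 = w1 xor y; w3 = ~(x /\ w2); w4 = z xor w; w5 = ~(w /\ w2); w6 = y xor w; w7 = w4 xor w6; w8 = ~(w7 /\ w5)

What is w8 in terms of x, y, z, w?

~(((z xor w) xor (y xor w)) /\ (~(w /\ ((~(z /\ y)) xor y))))

w1 = ~(z /\ y)
w2 = w1 xor y = (~(z /\ y)) xor y
w4 = z xor w
w5 = ~(w /\ w2) = ~(w /\ ((~(z /\ y)) xor y))
w6 = y xor w
w7 = w4 xor w6 = (z xor w) xor (y xor w)
w8 = ~(w7 /\ w5) = ~(((z xor w) xor (y xor w)) /\ (~(w /\ ((~(z /\ y)) xor y))))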